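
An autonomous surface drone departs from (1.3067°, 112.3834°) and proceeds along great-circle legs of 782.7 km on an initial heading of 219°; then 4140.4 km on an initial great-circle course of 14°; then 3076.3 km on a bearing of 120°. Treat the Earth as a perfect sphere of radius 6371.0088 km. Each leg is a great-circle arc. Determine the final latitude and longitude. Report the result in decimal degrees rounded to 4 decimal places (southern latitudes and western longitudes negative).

latitude 15.6795°, longitude 142.5590°

Apply the spherical direct solution leg by leg, carrying full precision between legs.
Leg 1: from (1.3067°, 112.3834°), δ = 782.7/6371.0088 = 0.122853 rad, θ = 219° → φ = -4.1621°, λ = 107.9487°.
Leg 2: from (-4.1621°, 107.9487°), δ = 4140.4/6371.0088 = 0.649881 rad, θ = 14° → φ = 31.8560°, λ = 117.8728°.
Leg 3: from (31.8560°, 117.8728°), δ = 3076.3/6371.0088 = 0.482859 rad, θ = 120° → φ = 15.6795°, λ = 142.5590°.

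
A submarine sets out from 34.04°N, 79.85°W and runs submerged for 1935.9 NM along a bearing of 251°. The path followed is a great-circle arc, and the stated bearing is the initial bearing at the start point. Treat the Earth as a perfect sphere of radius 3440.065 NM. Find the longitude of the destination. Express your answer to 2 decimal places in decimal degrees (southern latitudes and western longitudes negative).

longitude -112.15°

The arc subtends δ = 1935.9/3440.065 = 0.562751 rad at the centre.
With φ₁ = 34.04° = 0.594110 rad and θ = 251° = 4.380776 rad:
sin φ₂ = sin φ₁ cos δ + cos φ₁ sin δ cos θ = (0.559772)(0.845791) + (0.828647)(0.533515)(-0.325568) = 0.329517
φ₂ = asin(0.329517) = 0.335792 rad = 19.24°.
Then Δλ = atan2(-0.418010, 0.661336) = -0.563666 rad, from sin θ sin δ cos φ₁ over cos δ − sin φ₁ sin φ₂.
λ₂ = -79.85° + -32.30° = -112.15°.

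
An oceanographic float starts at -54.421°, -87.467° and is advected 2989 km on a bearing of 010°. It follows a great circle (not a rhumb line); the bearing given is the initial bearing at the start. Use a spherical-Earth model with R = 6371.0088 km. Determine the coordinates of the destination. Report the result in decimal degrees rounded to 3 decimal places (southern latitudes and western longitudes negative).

latitude -27.799°, longitude -82.375°

The arc subtends δ = 2989/6371.0088 = 0.469156 rad at the centre.
Start latitude φ₁ = -0.949826 rad; initial bearing θ = 0.174533 rad.
Applying the spherical law of cosines for sides, sin φ₂ = sin φ₁ cos δ + cos φ₁ sin δ cos θ = -0.466369, so φ₂ = -27.799°.
Δλ = atan2( sin θ sin δ cos φ₁ , cos δ − sin φ₁ sin φ₂ ) = atan2(0.045680, 0.512645) = 0.088872 rad = 5.092°.
λ₂ = λ₁ + Δλ = -82.375°.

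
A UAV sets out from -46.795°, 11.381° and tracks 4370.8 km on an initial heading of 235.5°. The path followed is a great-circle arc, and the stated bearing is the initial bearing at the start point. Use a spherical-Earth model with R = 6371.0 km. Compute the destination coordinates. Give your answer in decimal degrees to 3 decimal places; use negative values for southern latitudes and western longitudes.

δ = 4370.8/6371 = 0.686046 rad (39.3075°).
Start latitude φ₁ = -0.816727 rad; initial bearing θ = 4.110250 rad.
sin φ₂ = sin φ₁ cos δ + cos φ₁ sin δ cos θ = (-0.728909)(0.773757) + (0.684611)(0.633483)(-0.566406) = -0.809642
φ₂ = asin(-0.809642) = -0.943543 rad = -54.061°.
Δλ = atan2( sin θ sin δ cos φ₁ , cos δ − sin φ₁ sin φ₂ ) = atan2(-0.357415, 0.183601) = -1.096255 rad = -62.811°.
λ₂ = 11.381° + -62.811° = -51.430°.

latitude -54.061°, longitude -51.430°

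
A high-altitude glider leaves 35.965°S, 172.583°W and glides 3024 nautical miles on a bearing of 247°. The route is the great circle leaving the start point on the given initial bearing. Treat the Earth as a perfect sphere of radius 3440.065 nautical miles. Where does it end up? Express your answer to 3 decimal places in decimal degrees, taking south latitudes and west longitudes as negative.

Central angle δ = d/R = 0.879053 rad.
Converting: φ₁ = -0.627708 rad, θ = 4.310963 rad.
Destination latitude: φ₂ = arcsin( sin φ₁ cos δ + cos φ₁ sin δ cos θ ) = arcsin(-0.618176) = -38.183°.
For the longitude increment, Δλ = atan2( sin θ sin δ cos φ₁, cos δ − sin φ₁ sin φ₂ ) = atan2(-0.573777, 0.274832) = -64.406°.
λ₂ = -172.583° + -64.406° = -236.989°, normalized to (−180°, 180°] → 123.011°.

latitude -38.183°, longitude 123.011°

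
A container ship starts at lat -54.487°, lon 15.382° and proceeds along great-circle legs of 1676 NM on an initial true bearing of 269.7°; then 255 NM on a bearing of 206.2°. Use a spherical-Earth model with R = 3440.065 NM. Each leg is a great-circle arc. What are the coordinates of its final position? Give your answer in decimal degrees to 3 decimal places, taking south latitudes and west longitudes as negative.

latitude -49.888°, longitude -30.004°

Apply the spherical direct solution leg by leg, carrying full precision between legs.
Leg 1: from (-54.487°, 15.382°), δ = 1676/3440.065 = 0.487200 rad, θ = 269.7° → φ = -46.112°, λ = -27.095°.
Leg 2: from (-46.112°, -27.095°), δ = 255/3440.065 = 0.074127 rad, θ = 206.2° → φ = -49.888°, λ = -30.004°.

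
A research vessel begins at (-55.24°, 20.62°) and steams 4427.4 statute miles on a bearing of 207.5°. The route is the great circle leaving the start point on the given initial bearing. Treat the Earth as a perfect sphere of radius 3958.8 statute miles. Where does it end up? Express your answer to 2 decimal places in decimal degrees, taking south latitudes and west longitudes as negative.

δ = 4427.4/3958.8 = 1.118369 rad (64.0778°).
Start latitude φ₁ = -0.964120 rad; initial bearing θ = 3.621558 rad.
Destination latitude: φ₂ = arcsin( sin φ₁ cos δ + cos φ₁ sin δ cos θ ) = arcsin(-0.813979) = -54.49°.
Δλ = atan2( sin θ sin δ cos φ₁ , cos δ − sin φ₁ sin φ₂ ) = atan2(-0.236774, -0.231572) = -2.345088 rad = -134.36°.
Hence λ₂ = 20.62° + -134.36° = -113.74°.

latitude -54.49°, longitude -113.74°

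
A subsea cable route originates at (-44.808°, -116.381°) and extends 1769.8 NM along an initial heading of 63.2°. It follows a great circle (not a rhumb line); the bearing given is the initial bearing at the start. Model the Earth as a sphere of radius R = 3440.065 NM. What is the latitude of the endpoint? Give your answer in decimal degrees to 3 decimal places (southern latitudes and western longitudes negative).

Angular distance δ = d/R = 1769.8 / 3440.065 = 0.514467 rad.
With φ₁ = -44.808° = -0.782047 rad and θ = 63.2° = 1.103048 rad:
Destination latitude: φ₂ = arcsin( sin φ₁ cos δ + cos φ₁ sin δ cos θ ) = arcsin(-0.456103) = -27.136°.
Then Δλ = atan2(0.311611, 0.549124) = 0.516157 rad, from sin θ sin δ cos φ₁ over cos δ − sin φ₁ sin φ₂.
λ₂ = λ₁ + Δλ = -86.807°.

latitude -27.136°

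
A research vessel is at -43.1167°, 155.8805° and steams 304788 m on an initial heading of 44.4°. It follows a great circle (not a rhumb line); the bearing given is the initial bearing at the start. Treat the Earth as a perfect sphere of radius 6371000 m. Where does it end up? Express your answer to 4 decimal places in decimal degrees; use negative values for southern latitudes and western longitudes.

The arc subtends δ = 304788/6371000 = 0.047840 rad at the centre.
Converting: φ₁ = -0.752528 rad, θ = 0.774926 rad.
sin φ₂ = sin φ₁ cos δ + cos φ₁ sin δ cos θ = (-0.683487)(0.998856) + (0.729963)(0.047822)(0.714473) = -0.657764
φ₂ = asin(-0.657764) = -0.717846 rad = -41.1295°.
Δλ = atan2( sin θ sin δ cos φ₁ , cos δ − sin φ₁ sin φ₂ ) = atan2(0.024424, 0.549283) = 0.044436 rad = 2.5460°.
Hence λ₂ = 155.8805° + 2.5460° = 158.4265°.

latitude -41.1295°, longitude 158.4265°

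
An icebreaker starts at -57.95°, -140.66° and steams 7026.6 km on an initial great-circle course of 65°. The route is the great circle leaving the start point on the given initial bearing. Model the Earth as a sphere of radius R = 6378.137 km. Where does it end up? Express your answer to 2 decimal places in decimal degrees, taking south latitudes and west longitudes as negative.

latitude -10.55°, longitude -85.34°

The arc subtends δ = 7026.6/6378.137 = 1.101670 rad at the centre.
Start latitude φ₁ = -1.011418 rad; initial bearing θ = 1.134464 rad.
Destination latitude: φ₂ = arcsin( sin φ₁ cos δ + cos φ₁ sin δ cos θ ) = arcsin(-0.183162) = -10.55°.
For the longitude increment, Δλ = atan2( sin θ sin δ cos φ₁, cos δ − sin φ₁ sin φ₂ ) = atan2(0.428981, 0.296862) = 55.32°.
λ₂ = -140.66° + 55.32° = -85.34°.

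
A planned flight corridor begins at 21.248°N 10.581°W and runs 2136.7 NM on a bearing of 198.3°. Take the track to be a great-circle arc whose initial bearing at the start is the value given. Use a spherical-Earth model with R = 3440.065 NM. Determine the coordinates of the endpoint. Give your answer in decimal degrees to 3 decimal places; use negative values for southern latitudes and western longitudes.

The arc subtends δ = 2136.7/3440.065 = 0.621122 rad at the centre.
Converting: φ₁ = 0.370848 rad, θ = 3.460988 rad.
Destination latitude: φ₂ = arcsin( sin φ₁ cos δ + cos φ₁ sin δ cos θ ) = arcsin(-0.220239) = -12.723°.
For the longitude increment, Δλ = atan2( sin θ sin δ cos φ₁, cos δ − sin φ₁ sin φ₂ ) = atan2(-0.170306, 0.893042) = -10.797°.
Hence λ₂ = -10.581° + -10.797° = -21.378°.

latitude -12.723°, longitude -21.378°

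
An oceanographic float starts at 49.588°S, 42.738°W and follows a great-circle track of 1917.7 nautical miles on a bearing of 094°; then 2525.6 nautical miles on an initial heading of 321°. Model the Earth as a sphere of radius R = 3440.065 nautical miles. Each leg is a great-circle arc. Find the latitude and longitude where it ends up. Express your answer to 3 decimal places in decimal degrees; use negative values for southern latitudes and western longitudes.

latitude -6.369°, longitude -22.529°

Apply the spherical direct solution leg by leg, carrying full precision between legs.
Leg 1: from (-49.588°, -42.738°), δ = 1917.7/3440.065 = 0.557460 rad, θ = 94° → φ = -42.071°, λ = 2.574°.
Leg 2: from (-42.071°, 2.574°), δ = 2525.6/3440.065 = 0.734172 rad, θ = 321° → φ = -6.369°, λ = -22.529°.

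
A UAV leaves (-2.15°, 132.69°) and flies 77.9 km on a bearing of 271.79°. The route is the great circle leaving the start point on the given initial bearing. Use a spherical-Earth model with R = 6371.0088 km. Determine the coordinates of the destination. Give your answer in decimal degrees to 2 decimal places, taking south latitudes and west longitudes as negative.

δ = 77.9/6371.0088 = 0.012227 rad (0.7006°).
Start latitude φ₁ = -0.037525 rad; initial bearing θ = 4.743630 rad.
Applying the spherical law of cosines for sides, sin φ₂ = sin φ₁ cos δ + cos φ₁ sin δ cos θ = -0.037131, so φ₂ = -2.13°.
Δλ = atan2( sin θ sin δ cos φ₁ , cos δ − sin φ₁ sin φ₂ ) = atan2(-0.012212, 0.998532) = -0.012230 rad = -0.70°.
λ₂ = λ₁ + Δλ = 131.99°.

latitude -2.13°, longitude 131.99°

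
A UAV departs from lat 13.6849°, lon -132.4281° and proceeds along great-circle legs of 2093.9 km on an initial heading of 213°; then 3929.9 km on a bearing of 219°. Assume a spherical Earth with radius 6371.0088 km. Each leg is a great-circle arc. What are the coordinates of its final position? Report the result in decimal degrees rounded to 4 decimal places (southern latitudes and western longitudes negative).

latitude -28.7571°, longitude -167.0961°

Apply the spherical direct solution leg by leg, carrying full precision between legs.
Leg 1: from (13.6849°, -132.4281°), δ = 2093.9/6371.0088 = 0.328661 rad, θ = 213° → φ = -2.2407°, λ = -142.5609°.
Leg 2: from (-2.2407°, -142.5609°), δ = 3929.9/6371.0088 = 0.616841 rad, θ = 219° → φ = -28.7571°, λ = -167.0961°.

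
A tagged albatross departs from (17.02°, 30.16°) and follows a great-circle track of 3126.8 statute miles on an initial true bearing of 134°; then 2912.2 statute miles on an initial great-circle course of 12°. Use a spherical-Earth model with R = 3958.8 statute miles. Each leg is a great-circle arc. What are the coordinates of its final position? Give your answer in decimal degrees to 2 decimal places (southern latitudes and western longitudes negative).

latitude 25.84°, longitude 71.08°

Apply the spherical direct solution leg by leg, carrying full precision between legs.
Leg 1: from (17.02°, 30.16°), δ = 3126.8/3958.8 = 0.789835 rad, θ = 134° → φ = -15.41°, λ = 62.16°.
Leg 2: from (-15.41°, 62.16°), δ = 2912.2/3958.8 = 0.735627 rad, θ = 12° → φ = 25.84°, λ = 71.08°.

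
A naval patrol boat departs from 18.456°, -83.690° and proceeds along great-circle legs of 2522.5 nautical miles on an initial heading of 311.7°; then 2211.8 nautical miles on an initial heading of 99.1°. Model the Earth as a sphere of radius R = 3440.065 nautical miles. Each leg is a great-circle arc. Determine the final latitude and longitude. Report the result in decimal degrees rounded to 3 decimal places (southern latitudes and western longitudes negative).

latitude 27.053°, longitude -83.578°

Apply the spherical direct solution leg by leg, carrying full precision between legs.
Leg 1: from (18.456°, -83.690°), δ = 2522.5/3440.065 = 0.733271 rad, θ = 311.7° → φ = 41.114°, λ = -125.241°.
Leg 2: from (41.114°, -125.241°), δ = 2211.8/3440.065 = 0.642953 rad, θ = 99.1° → φ = 27.053°, λ = -83.578°.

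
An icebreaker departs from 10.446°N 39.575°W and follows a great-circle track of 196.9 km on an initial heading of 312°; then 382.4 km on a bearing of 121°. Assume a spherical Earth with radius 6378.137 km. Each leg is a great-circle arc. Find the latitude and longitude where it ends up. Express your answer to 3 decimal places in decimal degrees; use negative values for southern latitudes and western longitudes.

Apply the spherical direct solution leg by leg, carrying full precision between legs.
Leg 1: from (10.446°, -39.575°), δ = 196.9/6378.137 = 0.030871 rad, θ = 312° → φ = 11.627°, λ = -40.917°.
Leg 2: from (11.627°, -40.917°), δ = 382.4/6378.137 = 0.059955 rad, θ = 121° → φ = 9.843°, λ = -37.929°.

latitude 9.843°, longitude -37.929°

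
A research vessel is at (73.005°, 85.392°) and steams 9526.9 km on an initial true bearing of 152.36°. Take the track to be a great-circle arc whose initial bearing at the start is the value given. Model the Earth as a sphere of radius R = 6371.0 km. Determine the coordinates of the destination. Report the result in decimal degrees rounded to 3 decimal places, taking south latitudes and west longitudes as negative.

Angular distance δ = d/R = 9526.9 / 6371 = 1.495354 rad.
With φ₁ = 73.005° = 1.274178 rad and θ = 152.36° = 2.659184 rad:
sin φ₂ = sin φ₁ cos δ + cos φ₁ sin δ cos θ = (0.956330)(0.075371) + (0.292288)(0.997156)(-0.885880) = -0.186116
φ₂ = asin(-0.186116) = -0.187208 rad = -10.726°.
Then Δλ = atan2(0.135211, 0.253360) = 0.490222 rad, from sin θ sin δ cos φ₁ over cos δ − sin φ₁ sin φ₂.
Hence λ₂ = 85.392° + 28.088° = 113.480°.

latitude -10.726°, longitude 113.480°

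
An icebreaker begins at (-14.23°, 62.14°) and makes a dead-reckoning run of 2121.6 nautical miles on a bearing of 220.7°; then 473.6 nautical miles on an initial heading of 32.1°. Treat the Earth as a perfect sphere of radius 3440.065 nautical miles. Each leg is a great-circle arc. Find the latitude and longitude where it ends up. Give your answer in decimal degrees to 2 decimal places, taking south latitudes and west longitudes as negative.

Apply the spherical direct solution leg by leg, carrying full precision between legs.
Leg 1: from (-14.23°, 62.14°), δ = 2121.6/3440.065 = 0.616733 rad, θ = 220.7° → φ = -38.72°, λ = 33.23°.
Leg 2: from (-38.72°, 33.23°), δ = 473.6/3440.065 = 0.137672 rad, θ = 32.1° → φ = -31.93°, λ = 38.16°.

latitude -31.93°, longitude 38.16°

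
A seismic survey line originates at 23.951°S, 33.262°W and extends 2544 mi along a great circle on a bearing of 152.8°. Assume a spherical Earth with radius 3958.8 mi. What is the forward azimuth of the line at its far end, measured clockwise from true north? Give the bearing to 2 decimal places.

Angular distance δ = d/R = 2544 / 3958.8 = 0.642619 rad.
Converting: φ₁ = -0.418024 rad, θ = 2.666863 rad.
sin φ₂ = sin φ₁ cos δ + cos φ₁ sin δ cos θ = (-0.405955)(0.800529) + (0.913893)(0.599294)(-0.889416) = -0.812104
φ₂ = asin(-0.812104) = -0.947749 rad = -54.302°.
For the longitude increment, Δλ = atan2( sin θ sin δ cos φ₁, cos δ − sin φ₁ sin φ₂ ) = atan2(0.250348, 0.470851) = 27.999°.
λ₂ = -33.262° + 27.999° = -5.263°.
The forward bearing on arrival equals the back-azimuth from the destination plus 180°.
Back-azimuth from P₂ (-54.30°, -5.26°) to P₁ (-23.95°, -33.26°), with Δλ' = λ₁ − λ₂ = -28.00°: atan2( sin Δλ' cos φ₁ , cos φ₂ sin φ₁ − sin φ₂ cos φ₁ cos Δλ' ) = 314.28°.
Final bearing = (314.28° + 180°) mod 360° = 134.28°.

final bearing 134.28°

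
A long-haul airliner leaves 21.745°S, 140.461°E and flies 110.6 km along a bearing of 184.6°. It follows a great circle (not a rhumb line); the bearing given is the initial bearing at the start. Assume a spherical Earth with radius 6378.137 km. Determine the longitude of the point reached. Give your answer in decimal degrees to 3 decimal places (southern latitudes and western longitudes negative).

longitude 140.375°

Angular distance δ = d/R = 110.6 / 6378.137 = 0.017340 rad.
With φ₁ = -21.745° = -0.379522 rad and θ = 184.6° = 3.221878 rad:
sin φ₂ = sin φ₁ cos δ + cos φ₁ sin δ cos θ = (-0.370476)(0.999850) + (0.928842)(0.017340)(-0.996779) = -0.386475
φ₂ = asin(-0.386475) = -0.396806 rad = -22.735°.
For the longitude increment, Δλ = atan2( sin θ sin δ cos φ₁, cos δ − sin φ₁ sin φ₂ ) = atan2(-0.001292, 0.856670) = -0.086°.
Hence λ₂ = 140.461° + -0.086° = 140.375°.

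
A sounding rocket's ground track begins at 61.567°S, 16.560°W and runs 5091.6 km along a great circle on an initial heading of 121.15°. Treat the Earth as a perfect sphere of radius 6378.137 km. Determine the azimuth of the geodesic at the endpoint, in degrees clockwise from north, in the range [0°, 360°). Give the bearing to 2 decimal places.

final bearing 41.67°

δ = 5091.6/6378.137 = 0.798290 rad (45.7386°).
Converting: φ₁ = -1.074547 rad, θ = 2.114466 rad.
sin φ₂ = sin φ₁ cos δ + cos φ₁ sin δ cos θ = (-0.879374)(0.697933) + (0.476131)(0.716163)(-0.517280) = -0.790130
φ₂ = asin(-0.790130) = -0.911022 rad = -52.198°.
Δλ = atan2( sin θ sin δ cos φ₁ , cos δ − sin φ₁ sin φ₂ ) = atan2(0.291822, 0.003112) = 1.560132 rad = 89.389°.
λ₂ = λ₁ + Δλ = 72.829°.
The forward bearing on arrival equals the back-azimuth from the destination plus 180°.
Back-azimuth from P₂ (-52.20°, 72.83°) to P₁ (-61.57°, -16.56°), with Δλ' = λ₁ − λ₂ = -89.39°: atan2( sin Δλ' cos φ₁ , cos φ₂ sin φ₁ − sin φ₂ cos φ₁ cos Δλ' ) = 221.67°.
Final bearing = (221.67° + 180°) mod 360° = 41.67°.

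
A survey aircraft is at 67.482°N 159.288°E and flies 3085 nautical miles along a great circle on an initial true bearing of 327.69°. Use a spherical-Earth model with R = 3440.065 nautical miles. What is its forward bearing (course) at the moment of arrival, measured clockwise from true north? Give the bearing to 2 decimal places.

final bearing 201.50°

The arc subtends δ = 3085/3440.065 = 0.896785 rad at the centre.
Converting: φ₁ = 1.177783 rad, θ = 5.719269 rad.
Destination latitude: φ₂ = arcsin( sin φ₁ cos δ + cos φ₁ sin δ cos θ ) = arcsin(0.829438) = 56.041°.
For the longitude increment, Δλ = atan2( sin θ sin δ cos φ₁, cos δ − sin φ₁ sin φ₂ ) = atan2(-0.159937, -0.142076) = -131.616°.
λ₂ = 159.288° + -131.616° = 27.672°.
The forward bearing on arrival equals the back-azimuth from the destination plus 180°.
Back-azimuth from P₂ (56.04°, 27.67°) to P₁ (67.48°, 159.29°), with Δλ' = λ₁ − λ₂ = 131.62°: atan2( sin Δλ' cos φ₁ , cos φ₂ sin φ₁ − sin φ₂ cos φ₁ cos Δλ' ) = 21.50°.
Final bearing = (21.50° + 180°) mod 360° = 201.50°.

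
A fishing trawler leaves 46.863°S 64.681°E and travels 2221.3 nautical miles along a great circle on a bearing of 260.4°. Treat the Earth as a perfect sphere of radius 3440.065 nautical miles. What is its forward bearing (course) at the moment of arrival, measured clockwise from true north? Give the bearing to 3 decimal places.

final bearing 297.306°

δ = 2221.3/3440.065 = 0.645715 rad (36.9967°).
Converting: φ₁ = -0.817914 rad, θ = 4.544837 rad.
sin φ₂ = sin φ₁ cos δ + cos φ₁ sin δ cos θ = (-0.729721)(0.798670) + (0.683745)(0.601769)(-0.166769) = -0.651424
φ₂ = asin(-0.651424) = -0.709460 rad = -40.649°.
For the longitude increment, Δλ = atan2( sin θ sin δ cos φ₁, cos δ − sin φ₁ sin φ₂ ) = atan2(-0.405695, 0.323312) = -51.447°.
Hence λ₂ = 64.681° + -51.447° = 13.234°.
The forward bearing on arrival equals the back-azimuth from the destination plus 180°.
Back-azimuth from P₂ (-40.649°, 13.234°) to P₁ (-46.863°, 64.681°), with Δλ' = λ₁ − λ₂ = 51.447°: atan2( sin Δλ' cos φ₁ , cos φ₂ sin φ₁ − sin φ₂ cos φ₁ cos Δλ' ) = 117.306°.
Final bearing = (117.306° + 180°) mod 360° = 297.306°.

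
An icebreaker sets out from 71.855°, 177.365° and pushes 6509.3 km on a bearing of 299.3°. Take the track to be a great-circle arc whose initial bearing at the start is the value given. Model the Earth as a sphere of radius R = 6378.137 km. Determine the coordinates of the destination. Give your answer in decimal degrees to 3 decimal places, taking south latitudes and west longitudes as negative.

Central angle δ = d/R = 1.020564 rad.
With φ₁ = 71.855° = 1.254106 rad and θ = 299.3° = 5.223770 rad:
Applying the spherical law of cosines for sides, sin φ₂ = sin φ₁ cos δ + cos φ₁ sin δ cos θ = 0.626793, so φ₂ = 38.814°.
For the longitude increment, Δλ = atan2( sin θ sin δ cos φ₁, cos δ − sin φ₁ sin φ₂ ) = atan2(-0.231498, -0.072739) = -107.443°.
λ₂ = λ₁ + Δλ = 69.922°.

latitude 38.814°, longitude 69.922°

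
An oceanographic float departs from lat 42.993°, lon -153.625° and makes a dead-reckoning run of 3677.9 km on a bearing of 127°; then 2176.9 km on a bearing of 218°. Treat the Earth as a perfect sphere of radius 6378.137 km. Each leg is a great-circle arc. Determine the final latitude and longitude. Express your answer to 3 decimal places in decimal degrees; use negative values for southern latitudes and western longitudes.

latitude 3.651°, longitude -138.055°

Apply the spherical direct solution leg by leg, carrying full precision between legs.
Leg 1: from (42.993°, -153.625°), δ = 3677.9/6378.137 = 0.576642 rad, θ = 127° → φ = 19.369°, λ = -126.138°.
Leg 2: from (19.369°, -126.138°), δ = 2176.9/6378.137 = 0.341307 rad, θ = 218° → φ = 3.651°, λ = -138.055°.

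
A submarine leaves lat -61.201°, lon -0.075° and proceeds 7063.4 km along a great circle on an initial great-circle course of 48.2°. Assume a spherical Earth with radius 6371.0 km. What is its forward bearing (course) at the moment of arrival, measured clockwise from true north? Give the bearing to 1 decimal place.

final bearing 21.2°

Central angle δ = d/R = 1.108680 rad.
Start latitude φ₁ = -1.068159 rad; initial bearing θ = 0.841249 rad.
sin φ₂ = sin φ₁ cos δ + cos φ₁ sin δ cos θ = (-0.876315)(0.445843) + (0.481738)(0.895111)(0.666532) = -0.103284
φ₂ = asin(-0.103284) = -0.103469 rad = -5.928°.
Δλ = atan2( sin θ sin δ cos φ₁ , cos δ − sin φ₁ sin φ₂ ) = atan2(0.321456, 0.355334) = 0.735384 rad = 42.134°.
Hence λ₂ = -0.075° + 42.134° = 42.059°.
The forward bearing on arrival equals the back-azimuth from the destination plus 180°.
Back-azimuth from P₂ (-5.9°, 42.1°) to P₁ (-61.2°, -0.1°), with Δλ' = λ₁ − λ₂ = -42.1°: atan2( sin Δλ' cos φ₁ , cos φ₂ sin φ₁ − sin φ₂ cos φ₁ cos Δλ' ) = 201.2°.
Final bearing = (201.2° + 180°) mod 360° = 21.2°.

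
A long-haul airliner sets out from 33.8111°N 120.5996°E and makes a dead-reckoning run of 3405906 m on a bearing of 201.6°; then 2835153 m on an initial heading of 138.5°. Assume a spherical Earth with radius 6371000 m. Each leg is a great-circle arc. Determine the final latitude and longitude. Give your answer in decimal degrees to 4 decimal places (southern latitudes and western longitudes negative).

latitude -14.1410°, longitude 126.8559°

Apply the spherical direct solution leg by leg, carrying full precision between legs.
Leg 1: from (33.8111°, 120.5996°), δ = 3405906/6371000 = 0.534595 rad, θ = 201.6° → φ = 4.8886°, λ = 109.7494°.
Leg 2: from (4.8886°, 109.7494°), δ = 2835153/6371000 = 0.445009 rad, θ = 138.5° → φ = -14.1410°, λ = 126.8559°.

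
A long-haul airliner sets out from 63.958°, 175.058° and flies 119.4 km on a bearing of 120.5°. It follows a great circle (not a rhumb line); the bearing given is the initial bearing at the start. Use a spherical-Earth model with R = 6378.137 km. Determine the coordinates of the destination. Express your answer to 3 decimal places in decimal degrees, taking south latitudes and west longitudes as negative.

The arc subtends δ = 119.4/6378.137 = 0.018720 rad at the centre.
Start latitude φ₁ = 1.116278 rad; initial bearing θ = 2.103122 rad.
Applying the spherical law of cosines for sides, sin φ₂ = sin φ₁ cos δ + cos φ₁ sin δ cos θ = 0.894144, so φ₂ = 63.399°.
Δλ = atan2( sin θ sin δ cos φ₁ , cos δ − sin φ₁ sin φ₂ ) = atan2(0.007081, 0.196461) = 0.036028 rad = 2.064°.
Hence λ₂ = 175.058° + 2.064° = 177.122°.

latitude 63.399°, longitude 177.122°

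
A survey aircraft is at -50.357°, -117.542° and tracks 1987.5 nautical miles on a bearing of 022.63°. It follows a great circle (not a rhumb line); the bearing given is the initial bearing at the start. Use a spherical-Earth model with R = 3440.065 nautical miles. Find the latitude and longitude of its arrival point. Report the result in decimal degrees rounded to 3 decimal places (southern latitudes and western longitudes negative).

Central angle δ = d/R = 0.577751 rad.
With φ₁ = -50.357° = -0.878895 rad and θ = 22.63° = 0.394968 rad:
sin φ₂ = sin φ₁ cos δ + cos φ₁ sin δ cos θ = (-0.770035)(0.837693) + (0.638002)(0.546141)(0.923009) = -0.323440
φ₂ = asin(-0.323440) = -0.329363 rad = -18.871°.
For the longitude increment, Δλ = atan2( sin θ sin δ cos φ₁, cos δ − sin φ₁ sin φ₂ ) = atan2(0.134072, 0.588633) = 12.831°.
λ₂ = λ₁ + Δλ = -104.711°.

latitude -18.871°, longitude -104.711°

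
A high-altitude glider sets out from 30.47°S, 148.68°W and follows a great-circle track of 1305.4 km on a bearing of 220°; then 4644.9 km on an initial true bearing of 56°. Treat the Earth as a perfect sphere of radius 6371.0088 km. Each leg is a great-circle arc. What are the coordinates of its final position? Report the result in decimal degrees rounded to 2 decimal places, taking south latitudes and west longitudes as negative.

latitude -10.45°, longitude -124.22°

Apply the spherical direct solution leg by leg, carrying full precision between legs.
Leg 1: from (-30.47°, -148.68°), δ = 1305.4/6371.0088 = 0.204897 rad, θ = 220° → φ = -39.11°, λ = -158.38°.
Leg 2: from (-39.11°, -158.38°), δ = 4644.9/6371.0088 = 0.729068 rad, θ = 56° → φ = -10.45°, λ = -124.22°.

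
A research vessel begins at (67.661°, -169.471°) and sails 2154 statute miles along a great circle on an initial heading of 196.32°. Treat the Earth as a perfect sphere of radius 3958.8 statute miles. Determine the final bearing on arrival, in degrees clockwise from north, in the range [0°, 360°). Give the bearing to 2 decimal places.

δ = 2154/3958.8 = 0.544104 rad (31.1749°).
Start latitude φ₁ = 1.180907 rad; initial bearing θ = 3.426430 rad.
sin φ₂ = sin φ₁ cos δ + cos φ₁ sin δ cos θ = (0.924951)(0.855591) + (0.380086)(0.517652)(-0.959707) = 0.602556
φ₂ = asin(0.602556) = 0.646700 rad = 37.053°.
Δλ = atan2( sin θ sin δ cos φ₁ , cos δ − sin φ₁ sin φ₂ ) = atan2(-0.055288, 0.298257) = -0.183289 rad = -10.502°.
λ₂ = λ₁ + Δλ = -179.973°.
The forward bearing on arrival equals the back-azimuth from the destination plus 180°.
Back-azimuth from P₂ (37.05°, -179.97°) to P₁ (67.66°, -169.47°), with Δλ' = λ₁ − λ₂ = 10.50°: atan2( sin Δλ' cos φ₁ , cos φ₂ sin φ₁ − sin φ₂ cos φ₁ cos Δλ' ) = 7.69°.
Final bearing = (7.69° + 180°) mod 360° = 187.69°.

final bearing 187.69°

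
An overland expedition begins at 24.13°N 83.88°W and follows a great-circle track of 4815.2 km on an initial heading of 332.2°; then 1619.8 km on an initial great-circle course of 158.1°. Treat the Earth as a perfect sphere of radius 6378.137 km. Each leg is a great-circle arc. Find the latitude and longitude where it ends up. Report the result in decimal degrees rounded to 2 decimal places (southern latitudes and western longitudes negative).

latitude 44.52°, longitude -113.80°

Apply the spherical direct solution leg by leg, carrying full precision between legs.
Leg 1: from (24.13°, -83.88°), δ = 4815.2/6378.137 = 0.754954 rad, θ = 332.2° → φ = 58.31°, λ = -121.36°.
Leg 2: from (58.31°, -121.36°), δ = 1619.8/6378.137 = 0.253961 rad, θ = 158.1° → φ = 44.52°, λ = -113.80°.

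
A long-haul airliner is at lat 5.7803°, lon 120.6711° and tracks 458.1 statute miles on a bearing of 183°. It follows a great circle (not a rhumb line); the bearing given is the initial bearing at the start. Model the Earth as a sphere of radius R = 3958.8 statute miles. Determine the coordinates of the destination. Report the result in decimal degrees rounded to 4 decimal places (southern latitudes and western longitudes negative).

latitude -0.8408°, longitude 120.3248°

Angular distance δ = d/R = 458.1 / 3958.8 = 0.115717 rad.
Converting: φ₁ = 0.100885 rad, θ = 3.193953 rad.
Destination latitude: φ₂ = arcsin( sin φ₁ cos δ + cos φ₁ sin δ cos θ ) = arcsin(-0.014674) = -0.8408°.
Δλ = atan2( sin θ sin δ cos φ₁ , cos δ − sin φ₁ sin φ₂ ) = atan2(-0.006012, 0.994790) = -0.006043 rad = -0.3463°.
λ₂ = 120.6711° + -0.3463° = 120.3248°.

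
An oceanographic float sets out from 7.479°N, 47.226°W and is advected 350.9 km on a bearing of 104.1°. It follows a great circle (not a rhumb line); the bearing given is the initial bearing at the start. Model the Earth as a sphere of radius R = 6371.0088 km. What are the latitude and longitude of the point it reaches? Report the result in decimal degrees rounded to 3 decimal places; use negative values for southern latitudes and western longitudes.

Central angle δ = d/R = 0.055078 rad.
With φ₁ = 7.479° = 0.130533 rad and θ = 104.1° = 1.816888 rad:
sin φ₂ = sin φ₁ cos δ + cos φ₁ sin δ cos θ = (0.130163)(0.998484) + (0.991493)(0.055050)(-0.243615) = 0.116669
φ₂ = asin(0.116669) = 0.116935 rad = 6.700°.
For the longitude increment, Δλ = atan2( sin θ sin δ cos φ₁, cos δ − sin φ₁ sin φ₂ ) = atan2(0.052937, 0.983298) = 3.082°.
λ₂ = -47.226° + 3.082° = -44.144°.

latitude 6.700°, longitude -44.144°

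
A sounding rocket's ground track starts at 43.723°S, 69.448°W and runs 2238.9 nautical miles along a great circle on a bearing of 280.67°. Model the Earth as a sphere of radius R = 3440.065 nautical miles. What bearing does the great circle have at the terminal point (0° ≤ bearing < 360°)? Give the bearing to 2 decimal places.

final bearing 306.48°

Angular distance δ = d/R = 2238.9 / 3440.065 = 0.650831 rad.
With φ₁ = -43.723° = -0.763110 rad and θ = 280.67° = 4.898616 rad:
Applying the spherical law of cosines for sides, sin φ₂ = sin φ₁ cos δ + cos φ₁ sin δ cos θ = -0.468817, so φ₂ = -27.958°.
Then Δλ = atan2(-0.430269, 0.471548) = -0.739658 rad, from sin θ sin δ cos φ₁ over cos δ − sin φ₁ sin φ₂.
λ₂ = -69.448° + -42.379° = -111.827°.
The forward bearing on arrival equals the back-azimuth from the destination plus 180°.
Back-azimuth from P₂ (-27.96°, -111.83°) to P₁ (-43.72°, -69.45°), with Δλ' = λ₁ − λ₂ = 42.38°: atan2( sin Δλ' cos φ₁ , cos φ₂ sin φ₁ − sin φ₂ cos φ₁ cos Δλ' ) = 126.48°.
Final bearing = (126.48° + 180°) mod 360° = 306.48°.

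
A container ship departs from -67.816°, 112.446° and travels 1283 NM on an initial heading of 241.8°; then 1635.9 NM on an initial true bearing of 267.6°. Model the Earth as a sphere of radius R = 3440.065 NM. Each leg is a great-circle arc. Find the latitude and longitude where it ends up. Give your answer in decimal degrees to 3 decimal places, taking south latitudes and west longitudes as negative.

latitude -56.265°, longitude -2.106°

Apply the spherical direct solution leg by leg, carrying full precision between legs.
Leg 1: from (-67.816°, 112.446°), δ = 1283/3440.065 = 0.372958 rad, θ = 241.8° → φ = -68.023°, λ = 53.346°.
Leg 2: from (-68.023°, 53.346°), δ = 1635.9/3440.065 = 0.475543 rad, θ = 267.6° → φ = -56.265°, λ = -2.106°.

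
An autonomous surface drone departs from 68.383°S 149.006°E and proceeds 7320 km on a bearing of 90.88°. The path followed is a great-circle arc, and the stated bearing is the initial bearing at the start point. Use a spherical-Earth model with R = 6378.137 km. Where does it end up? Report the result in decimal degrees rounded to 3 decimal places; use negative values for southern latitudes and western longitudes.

latitude -22.761°, longitude -129.617°

Central angle δ = d/R = 1.147671 rad.
Converting: φ₁ = -1.193509 rad, θ = 1.586155 rad.
Applying the spherical law of cosines for sides, sin φ₂ = sin φ₁ cos δ + cos φ₁ sin δ cos θ = -0.386892, so φ₂ = -22.761°.
Then Δλ = atan2(0.335872, 0.050932) = 1.420302 rad, from sin θ sin δ cos φ₁ over cos δ − sin φ₁ sin φ₂.
λ₂ = 149.006° + 81.377° = 230.383°, normalized to (−180°, 180°] → -129.617°.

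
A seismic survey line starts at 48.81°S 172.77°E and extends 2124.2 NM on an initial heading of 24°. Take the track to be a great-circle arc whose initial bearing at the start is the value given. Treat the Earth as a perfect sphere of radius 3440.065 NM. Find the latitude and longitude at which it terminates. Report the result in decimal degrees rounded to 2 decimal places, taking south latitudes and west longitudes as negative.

latitude -15.38°, longitude -173.09°

Central angle δ = d/R = 0.617488 rad.
Start latitude φ₁ = -0.851895 rad; initial bearing θ = 0.418879 rad.
Applying the spherical law of cosines for sides, sin φ₂ = sin φ₁ cos δ + cos φ₁ sin δ cos θ = -0.265231, so φ₂ = -15.38°.
For the longitude increment, Δλ = atan2( sin θ sin δ cos φ₁, cos δ − sin φ₁ sin φ₂ ) = atan2(0.155088, 0.615741) = 14.14°.
λ₂ = 172.77° + 14.14° = 186.91°, normalized to (−180°, 180°] → -173.09°.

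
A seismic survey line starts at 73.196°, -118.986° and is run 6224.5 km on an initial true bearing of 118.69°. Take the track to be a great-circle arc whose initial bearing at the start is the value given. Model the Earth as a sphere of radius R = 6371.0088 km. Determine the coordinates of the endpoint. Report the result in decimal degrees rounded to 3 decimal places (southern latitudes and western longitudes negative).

latitude 24.872°, longitude -65.722°

Central angle δ = d/R = 0.977004 rad.
Start latitude φ₁ = 1.277511 rad; initial bearing θ = 2.071531 rad.
Applying the spherical law of cosines for sides, sin φ₂ = sin φ₁ cos δ + cos φ₁ sin δ cos θ = 0.420586, so φ₂ = 24.872°.
For the longitude increment, Δλ = atan2( sin θ sin δ cos φ₁, cos δ − sin φ₁ sin φ₂ ) = atan2(0.210195, 0.156881) = 53.264°.
λ₂ = λ₁ + Δλ = -65.722°.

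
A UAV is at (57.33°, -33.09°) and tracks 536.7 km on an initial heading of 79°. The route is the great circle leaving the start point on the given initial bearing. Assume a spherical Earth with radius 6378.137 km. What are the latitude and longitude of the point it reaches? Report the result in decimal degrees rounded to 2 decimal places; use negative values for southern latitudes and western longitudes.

Central angle δ = d/R = 0.084147 rad.
Converting: φ₁ = 1.000597 rad, θ = 1.378810 rad.
Applying the spherical law of cosines for sides, sin φ₂ = sin φ₁ cos δ + cos φ₁ sin δ cos θ = 0.847472, so φ₂ = 57.94°.
Then Δλ = atan2(0.044535, 0.283065) = 0.156053 rad, from sin θ sin δ cos φ₁ over cos δ − sin φ₁ sin φ₂.
Hence λ₂ = -33.09° + 8.94° = -24.15°.

latitude 57.94°, longitude -24.15°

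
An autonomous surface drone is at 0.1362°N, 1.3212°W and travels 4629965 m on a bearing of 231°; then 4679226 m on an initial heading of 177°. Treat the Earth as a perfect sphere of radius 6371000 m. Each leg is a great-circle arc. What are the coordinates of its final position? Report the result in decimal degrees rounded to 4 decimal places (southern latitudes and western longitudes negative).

latitude -66.5656°, longitude -30.8670°

Apply the spherical direct solution leg by leg, carrying full precision between legs.
Leg 1: from (0.1362°, -1.3212°), δ = 4629965/6371000 = 0.726725 rad, θ = 231° → φ = -24.6049°, λ = -35.9267°.
Leg 2: from (-24.6049°, -35.9267°), δ = 4679226/6371000 = 0.734457 rad, θ = 177° → φ = -66.5656°, λ = -30.8670°.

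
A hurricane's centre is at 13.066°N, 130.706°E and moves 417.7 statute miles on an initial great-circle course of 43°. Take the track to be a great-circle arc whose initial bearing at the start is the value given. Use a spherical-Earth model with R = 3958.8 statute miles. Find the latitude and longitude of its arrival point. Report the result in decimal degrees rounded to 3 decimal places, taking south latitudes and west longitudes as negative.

Central angle δ = d/R = 0.105512 rad.
Start latitude φ₁ = 0.228045 rad; initial bearing θ = 0.750492 rad.
sin φ₂ = sin φ₁ cos δ + cos φ₁ sin δ cos θ = (0.226073)(0.994439) + (0.974110)(0.105316)(0.731354) = 0.299845
φ₂ = asin(0.299845) = 0.304530 rad = 17.448°.
Then Δλ = atan2(0.069966, 0.926652) = 0.075361 rad, from sin θ sin δ cos φ₁ over cos δ − sin φ₁ sin φ₂.
Hence λ₂ = 130.706° + 4.318° = 135.024°.

latitude 17.448°, longitude 135.024°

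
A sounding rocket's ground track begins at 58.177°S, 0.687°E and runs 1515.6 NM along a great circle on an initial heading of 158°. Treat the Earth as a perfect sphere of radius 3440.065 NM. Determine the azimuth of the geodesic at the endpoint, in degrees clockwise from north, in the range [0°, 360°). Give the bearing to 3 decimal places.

final bearing 112.014°

The arc subtends δ = 1515.6/3440.065 = 0.440573 rad at the centre.
Converting: φ₁ = -1.015380 rad, θ = 2.757620 rad.
sin φ₂ = sin φ₁ cos δ + cos φ₁ sin δ cos θ = (-0.849681)(0.904507) + (0.527297)(0.426458)(-0.927184) = -0.977039
φ₂ = asin(-0.977039) = -1.356088 rad = -77.698°.
Δλ = atan2( sin θ sin δ cos φ₁ , cos δ − sin φ₁ sin φ₂ ) = atan2(0.084238, 0.074336) = 0.847759 rad = 48.573°.
λ₂ = λ₁ + Δλ = 49.260°.
The forward bearing on arrival equals the back-azimuth from the destination plus 180°.
Back-azimuth from P₂ (-77.698°, 49.260°) to P₁ (-58.177°, 0.687°), with Δλ' = λ₁ − λ₂ = -48.573°: atan2( sin Δλ' cos φ₁ , cos φ₂ sin φ₁ − sin φ₂ cos φ₁ cos Δλ' ) = 292.014°.
Final bearing = (292.014° + 180°) mod 360° = 112.014°.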